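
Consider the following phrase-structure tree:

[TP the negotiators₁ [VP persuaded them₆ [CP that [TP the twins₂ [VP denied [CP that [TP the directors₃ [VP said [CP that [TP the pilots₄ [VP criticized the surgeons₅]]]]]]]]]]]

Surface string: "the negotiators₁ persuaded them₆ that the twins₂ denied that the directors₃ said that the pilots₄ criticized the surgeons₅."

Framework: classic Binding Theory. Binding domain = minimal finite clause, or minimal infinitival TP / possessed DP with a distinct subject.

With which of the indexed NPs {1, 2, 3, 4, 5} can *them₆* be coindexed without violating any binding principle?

none

*them* is a pronoun, so Principle B applies: it must be free in its binding domain.
Binding domain of *them₆*: the matrix TP, whose subject is the negotiators₁.
*the negotiators₁* c-commands the pronoun within its binding domain → coindexation would violate Principle B.
*the twins₂*: the pronoun c-commands this R-expression → coindexation would violate Principle C on *the twins₂*.
*the directors₃*: the pronoun c-commands this R-expression → coindexation would violate Principle C on *the directors₃*.
*the pilots₄*: the pronoun c-commands this R-expression → coindexation would violate Principle C on *the pilots₄*.
*the surgeons₅*: the pronoun c-commands this R-expression → coindexation would violate Principle C on *the surgeons₅*.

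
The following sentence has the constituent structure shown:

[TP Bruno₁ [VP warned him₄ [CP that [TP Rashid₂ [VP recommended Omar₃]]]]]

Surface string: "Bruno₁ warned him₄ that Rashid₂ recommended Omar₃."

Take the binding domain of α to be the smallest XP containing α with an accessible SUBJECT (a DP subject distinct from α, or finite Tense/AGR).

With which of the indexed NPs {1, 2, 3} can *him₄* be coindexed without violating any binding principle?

*him* is a pronoun, so Principle B applies: it must be free in its binding domain.
Binding domain of *him₄*: the matrix TP, whose subject is Bruno₁.
*Bruno₁* c-commands the pronoun within its binding domain → coindexation would violate Principle B.
*Rashid₂*: the pronoun c-commands this R-expression → coindexation would violate Principle C on *Rashid₂*.
*Omar₃*: the pronoun c-commands this R-expression → coindexation would violate Principle C on *Omar₃*.

none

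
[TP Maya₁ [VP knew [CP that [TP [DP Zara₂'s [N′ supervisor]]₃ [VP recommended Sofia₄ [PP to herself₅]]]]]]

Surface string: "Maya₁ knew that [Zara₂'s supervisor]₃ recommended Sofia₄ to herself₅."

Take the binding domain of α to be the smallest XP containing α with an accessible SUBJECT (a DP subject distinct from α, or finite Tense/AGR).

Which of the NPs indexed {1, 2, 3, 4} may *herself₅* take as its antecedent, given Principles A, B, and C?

{3, 4}

*herself* is an anaphor, so Principle A applies: it must be bound in its binding domain.
Binding domain of *herself₅*: the embedded TP, whose subject is [Zara₂'s supervisor]₃.
*Maya₁* c-commands the anaphor but is outside its binding domain → cannot satisfy Principle A.
*Zara₂* does not c-command the anaphor → cannot bind it.
*[Zara₂'s supervisor]₃* c-commands the anaphor within its binding domain → licit binder.
*Sofia₄* c-commands the anaphor within its binding domain → licit binder.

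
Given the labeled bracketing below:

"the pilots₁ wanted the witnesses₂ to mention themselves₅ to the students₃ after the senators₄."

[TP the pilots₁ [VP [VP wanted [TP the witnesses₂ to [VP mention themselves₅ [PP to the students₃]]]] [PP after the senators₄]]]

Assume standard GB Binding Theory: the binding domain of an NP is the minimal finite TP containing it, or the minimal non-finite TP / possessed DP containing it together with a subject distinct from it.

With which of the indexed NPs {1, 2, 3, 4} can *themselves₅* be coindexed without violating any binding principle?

{2}

*themselves* is an anaphor, so Principle A applies: it must be bound in its binding domain.
Binding domain of *themselves₅*: the embedded TP, whose subject is the witnesses₂.
*the pilots₁* c-commands the anaphor but is outside its binding domain → cannot satisfy Principle A.
*the witnesses₂* c-commands the anaphor within its binding domain → licit binder.
*the students₃* does not c-command the anaphor → cannot bind it.
*the senators₄* does not c-command the anaphor → cannot bind it.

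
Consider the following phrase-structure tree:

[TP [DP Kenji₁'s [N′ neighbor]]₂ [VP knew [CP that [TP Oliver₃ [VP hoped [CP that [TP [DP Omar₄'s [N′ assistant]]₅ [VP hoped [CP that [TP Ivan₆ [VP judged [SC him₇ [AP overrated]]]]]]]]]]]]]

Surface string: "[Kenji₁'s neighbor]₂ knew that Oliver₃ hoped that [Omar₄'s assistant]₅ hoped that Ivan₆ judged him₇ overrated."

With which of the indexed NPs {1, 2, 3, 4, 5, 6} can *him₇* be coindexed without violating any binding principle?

*him* is a pronoun, so Principle B applies: it must be free in its binding domain.
Binding domain of *him₇*: the embedded TP, whose subject is Ivan₆.
*Kenji₁* and the pronoun do not c-command one another → neither Principle B nor Principle C is at stake; coindexation permitted.
*[Kenji₁'s neighbor]₂* c-commands the pronoun but from outside its binding domain, and is not c-commanded by it → coindexation permitted.
*Oliver₃* c-commands the pronoun but from outside its binding domain, and is not c-commanded by it → coindexation permitted.
*Omar₄* and the pronoun do not c-command one another → neither Principle B nor Principle C is at stake; coindexation permitted.
*[Omar₄'s assistant]₅* c-commands the pronoun but from outside its binding domain, and is not c-commanded by it → coindexation permitted.
*Ivan₆* c-commands the pronoun within its binding domain → coindexation would violate Principle B.

{1, 2, 3, 4, 5}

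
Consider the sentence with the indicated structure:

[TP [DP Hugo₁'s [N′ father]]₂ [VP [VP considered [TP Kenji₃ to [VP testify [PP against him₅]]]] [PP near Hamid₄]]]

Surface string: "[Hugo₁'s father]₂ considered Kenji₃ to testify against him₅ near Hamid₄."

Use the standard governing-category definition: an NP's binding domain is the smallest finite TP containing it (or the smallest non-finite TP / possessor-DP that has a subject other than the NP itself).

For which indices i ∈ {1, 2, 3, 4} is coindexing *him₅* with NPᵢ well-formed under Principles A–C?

*him* is a pronoun, so Principle B applies: it must be free in its binding domain.
Binding domain of *him₅*: the embedded TP, whose subject is Kenji₃.
*Hugo₁* and the pronoun do not c-command one another → neither Principle B nor Principle C is at stake; coindexation permitted.
*[Hugo₁'s father]₂* c-commands the pronoun but from outside its binding domain, and is not c-commanded by it → coindexation permitted.
*Kenji₃* c-commands the pronoun within its binding domain → coindexation would violate Principle B.
*Hamid₄* and the pronoun do not c-command one another → neither Principle B nor Principle C is at stake; coindexation permitted.

{1, 2, 4}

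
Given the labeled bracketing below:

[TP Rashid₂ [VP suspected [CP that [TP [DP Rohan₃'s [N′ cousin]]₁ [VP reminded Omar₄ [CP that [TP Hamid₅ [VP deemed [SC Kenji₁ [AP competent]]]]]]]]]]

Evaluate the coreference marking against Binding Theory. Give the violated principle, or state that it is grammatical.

Principle C

The two coindexed NPs are *[Rohan₃'s cousin]₁* and *Kenji₁*.
*Kenji₁* is an R-expression. Principle C requires it to be free everywhere.
*[Rohan₃'s cousin]₁* c-commands it and carries the same index.
The R-expression is bound → Principle C violation.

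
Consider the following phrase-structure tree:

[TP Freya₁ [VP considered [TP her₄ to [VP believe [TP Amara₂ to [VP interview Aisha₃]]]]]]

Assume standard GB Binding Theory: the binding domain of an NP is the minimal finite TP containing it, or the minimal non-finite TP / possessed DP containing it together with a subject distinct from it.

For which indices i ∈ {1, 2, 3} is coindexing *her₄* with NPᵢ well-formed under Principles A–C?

*her* is a pronoun, so Principle B applies: it must be free in its binding domain.
Binding domain of *her₄*: the matrix TP, whose subject is Freya₁.
*Freya₁* c-commands the pronoun within its binding domain → coindexation would violate Principle B.
*Amara₂*: the pronoun c-commands this R-expression → coindexation would violate Principle C on *Amara₂*.
*Aisha₃*: the pronoun c-commands this R-expression → coindexation would violate Principle C on *Aisha₃*.

none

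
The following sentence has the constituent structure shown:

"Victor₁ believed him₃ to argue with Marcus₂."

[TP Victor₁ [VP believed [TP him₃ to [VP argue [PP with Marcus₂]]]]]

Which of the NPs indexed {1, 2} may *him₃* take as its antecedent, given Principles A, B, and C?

*him* is a pronoun, so Principle B applies: it must be free in its binding domain.
Binding domain of *him₃*: the matrix TP, whose subject is Victor₁.
*Victor₁* c-commands the pronoun within its binding domain → coindexation would violate Principle B.
*Marcus₂*: the pronoun c-commands this R-expression → coindexation would violate Principle C on *Marcus₂*.

none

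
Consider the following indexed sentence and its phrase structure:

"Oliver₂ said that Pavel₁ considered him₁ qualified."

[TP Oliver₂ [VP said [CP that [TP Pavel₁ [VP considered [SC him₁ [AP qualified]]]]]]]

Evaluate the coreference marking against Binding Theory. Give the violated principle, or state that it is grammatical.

The two coindexed NPs are *Pavel₁* and *him₁*.
*him₁* is a pronoun. Its binding domain is the embedded TP, whose subject is Pavel₁.
*Pavel₁* c-commands it within that domain and carries the same index.
The pronoun is locally bound → Principle B violation.

Principle B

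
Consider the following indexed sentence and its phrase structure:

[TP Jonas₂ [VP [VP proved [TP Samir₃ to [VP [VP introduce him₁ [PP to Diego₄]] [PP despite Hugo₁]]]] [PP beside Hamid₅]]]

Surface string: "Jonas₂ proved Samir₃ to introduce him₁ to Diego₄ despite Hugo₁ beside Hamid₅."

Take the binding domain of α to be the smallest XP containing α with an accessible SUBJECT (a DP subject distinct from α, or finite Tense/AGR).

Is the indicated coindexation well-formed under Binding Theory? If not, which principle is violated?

grammatical

The two coindexed NPs are *Hugo₁* and *him₁*.
*him₁* is a pronoun; its binding domain is the embedded TP, whose subject is Samir₃. Within that domain it is c-commanded only by *Samir₃*, which carries a different index — the pronoun is free locally, so Principle B holds.
*Hugo₁* is an R-expression; *him₁* does not c-command it, and no other NP shares its index, so Principle C is satisfied.
All principles are respected.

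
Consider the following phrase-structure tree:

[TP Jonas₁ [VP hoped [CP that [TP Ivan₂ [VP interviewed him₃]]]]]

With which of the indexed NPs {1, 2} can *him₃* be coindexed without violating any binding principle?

{1}

*him* is a pronoun, so Principle B applies: it must be free in its binding domain.
Binding domain of *him₃*: the embedded TP, whose subject is Ivan₂.
*Jonas₁* c-commands the pronoun but from outside its binding domain, and is not c-commanded by it → coindexation permitted.
*Ivan₂* c-commands the pronoun within its binding domain → coindexation would violate Principle B.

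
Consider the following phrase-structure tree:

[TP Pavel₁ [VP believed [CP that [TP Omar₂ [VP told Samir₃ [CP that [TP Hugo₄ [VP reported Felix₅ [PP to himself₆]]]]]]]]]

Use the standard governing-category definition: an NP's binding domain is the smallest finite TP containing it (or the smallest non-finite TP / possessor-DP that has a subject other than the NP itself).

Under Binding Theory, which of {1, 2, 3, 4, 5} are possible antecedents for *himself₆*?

{4, 5}

*himself* is an anaphor, so Principle A applies: it must be bound in its binding domain.
Binding domain of *himself₆*: the embedded TP, whose subject is Hugo₄.
*Pavel₁* c-commands the anaphor but is outside its binding domain → cannot satisfy Principle A.
*Omar₂* c-commands the anaphor but is outside its binding domain → cannot satisfy Principle A.
*Samir₃* c-commands the anaphor but is outside its binding domain → cannot satisfy Principle A.
*Hugo₄* c-commands the anaphor within its binding domain → licit binder.
*Felix₅* c-commands the anaphor within its binding domain → licit binder.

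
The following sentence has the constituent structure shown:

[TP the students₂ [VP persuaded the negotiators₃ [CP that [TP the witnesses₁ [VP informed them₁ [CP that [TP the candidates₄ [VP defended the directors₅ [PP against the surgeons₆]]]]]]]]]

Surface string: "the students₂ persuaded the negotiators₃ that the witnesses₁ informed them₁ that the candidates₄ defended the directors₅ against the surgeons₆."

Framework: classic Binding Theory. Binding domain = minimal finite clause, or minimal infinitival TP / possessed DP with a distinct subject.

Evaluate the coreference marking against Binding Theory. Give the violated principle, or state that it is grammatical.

Principle B

The two coindexed NPs are *the witnesses₁* and *them₁*.
*them₁* is a pronoun. Its binding domain is the embedded TP, whose subject is the witnesses₁.
*the witnesses₁* c-commands it within that domain and carries the same index.
The pronoun is locally bound → Principle B violation.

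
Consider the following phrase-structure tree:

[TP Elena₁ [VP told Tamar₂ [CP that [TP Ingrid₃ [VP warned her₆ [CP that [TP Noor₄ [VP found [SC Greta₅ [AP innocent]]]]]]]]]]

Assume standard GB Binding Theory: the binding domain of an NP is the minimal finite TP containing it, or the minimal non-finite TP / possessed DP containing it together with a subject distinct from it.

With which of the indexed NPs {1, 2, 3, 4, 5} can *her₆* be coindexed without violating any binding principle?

{1, 2}

*her* is a pronoun, so Principle B applies: it must be free in its binding domain.
Binding domain of *her₆*: the embedded TP, whose subject is Ingrid₃.
*Elena₁* c-commands the pronoun but from outside its binding domain, and is not c-commanded by it → coindexation permitted.
*Tamar₂* c-commands the pronoun but from outside its binding domain, and is not c-commanded by it → coindexation permitted.
*Ingrid₃* c-commands the pronoun within its binding domain → coindexation would violate Principle B.
*Noor₄*: the pronoun c-commands this R-expression → coindexation would violate Principle C on *Noor₄*.
*Greta₅*: the pronoun c-commands this R-expression → coindexation would violate Principle C on *Greta₅*.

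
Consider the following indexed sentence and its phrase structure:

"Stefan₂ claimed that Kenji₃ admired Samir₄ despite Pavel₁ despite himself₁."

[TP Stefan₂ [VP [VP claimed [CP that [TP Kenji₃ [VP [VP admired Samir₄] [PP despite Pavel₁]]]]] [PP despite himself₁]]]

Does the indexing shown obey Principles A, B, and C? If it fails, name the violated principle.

Principle A

The two coindexed NPs are *Pavel₁* and *himself₁*.
*himself₁* is an anaphor. Principle A requires it to be bound within its binding domain — the matrix TP, whose subject is Stefan₂.
Within that domain it is c-commanded by *Stefan₂*, which does not share its index.
*Pavel₁* does not c-command the anaphor at all.
The anaphor is unbound in its domain → Principle A violation.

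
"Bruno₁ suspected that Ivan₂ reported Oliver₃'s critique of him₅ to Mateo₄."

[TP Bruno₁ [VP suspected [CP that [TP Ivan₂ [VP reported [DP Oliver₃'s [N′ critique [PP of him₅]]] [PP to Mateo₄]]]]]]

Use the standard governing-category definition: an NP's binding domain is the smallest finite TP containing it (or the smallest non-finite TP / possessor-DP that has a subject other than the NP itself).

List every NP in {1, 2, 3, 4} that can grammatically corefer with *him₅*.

{1, 2, 4}

*him* is a pronoun, so Principle B applies: it must be free in its binding domain.
Binding domain of *him₅*: the possessed DP, whose subject is Oliver₃.
*Bruno₁* c-commands the pronoun but from outside its binding domain, and is not c-commanded by it → coindexation permitted.
*Ivan₂* c-commands the pronoun but from outside its binding domain, and is not c-commanded by it → coindexation permitted.
*Oliver₃* c-commands the pronoun within its binding domain → coindexation would violate Principle B.
*Mateo₄* and the pronoun do not c-command one another → neither Principle B nor Principle C is at stake; coindexation permitted.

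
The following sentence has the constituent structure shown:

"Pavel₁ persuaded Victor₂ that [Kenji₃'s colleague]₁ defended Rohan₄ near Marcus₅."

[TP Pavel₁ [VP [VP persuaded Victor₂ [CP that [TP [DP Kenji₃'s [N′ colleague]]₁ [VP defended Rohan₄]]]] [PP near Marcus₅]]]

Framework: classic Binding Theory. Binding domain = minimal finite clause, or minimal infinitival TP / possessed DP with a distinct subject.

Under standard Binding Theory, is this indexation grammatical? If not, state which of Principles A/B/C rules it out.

Principle C

The two coindexed NPs are *[Kenji₃'s colleague]₁* and *Pavel₁*.
*[Kenji₃'s colleague]₁* is an R-expression. Principle C requires it to be free everywhere.
*Pavel₁* c-commands it and carries the same index.
The R-expression is bound → Principle C violation.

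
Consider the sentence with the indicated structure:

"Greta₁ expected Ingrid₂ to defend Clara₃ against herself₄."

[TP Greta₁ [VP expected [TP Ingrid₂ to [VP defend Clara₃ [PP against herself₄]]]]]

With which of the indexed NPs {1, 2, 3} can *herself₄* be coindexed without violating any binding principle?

{2, 3}

*herself* is an anaphor, so Principle A applies: it must be bound in its binding domain.
Binding domain of *herself₄*: the embedded TP, whose subject is Ingrid₂.
*Greta₁* c-commands the anaphor but is outside its binding domain → cannot satisfy Principle A.
*Ingrid₂* c-commands the anaphor within its binding domain → licit binder.
*Clara₃* c-commands the anaphor within its binding domain → licit binder.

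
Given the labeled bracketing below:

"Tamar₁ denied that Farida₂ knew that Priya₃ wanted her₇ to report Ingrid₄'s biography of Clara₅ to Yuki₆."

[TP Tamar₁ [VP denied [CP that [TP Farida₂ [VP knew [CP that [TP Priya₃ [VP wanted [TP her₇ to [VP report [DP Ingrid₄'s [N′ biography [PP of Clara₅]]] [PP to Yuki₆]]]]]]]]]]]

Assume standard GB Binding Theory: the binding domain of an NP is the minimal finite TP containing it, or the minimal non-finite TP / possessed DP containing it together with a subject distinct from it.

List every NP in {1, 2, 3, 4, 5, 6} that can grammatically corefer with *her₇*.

*her* is a pronoun, so Principle B applies: it must be free in its binding domain.
Binding domain of *her₇*: the embedded TP, whose subject is Priya₃.
*Tamar₁* c-commands the pronoun but from outside its binding domain, and is not c-commanded by it → coindexation permitted.
*Farida₂* c-commands the pronoun but from outside its binding domain, and is not c-commanded by it → coindexation permitted.
*Priya₃* c-commands the pronoun within its binding domain → coindexation would violate Principle B.
*Ingrid₄*: the pronoun c-commands this R-expression → coindexation would violate Principle C on *Ingrid₄*.
*Clara₅*: the pronoun c-commands this R-expression → coindexation would violate Principle C on *Clara₅*.
*Yuki₆*: the pronoun c-commands this R-expression → coindexation would violate Principle C on *Yuki₆*.

{1, 2}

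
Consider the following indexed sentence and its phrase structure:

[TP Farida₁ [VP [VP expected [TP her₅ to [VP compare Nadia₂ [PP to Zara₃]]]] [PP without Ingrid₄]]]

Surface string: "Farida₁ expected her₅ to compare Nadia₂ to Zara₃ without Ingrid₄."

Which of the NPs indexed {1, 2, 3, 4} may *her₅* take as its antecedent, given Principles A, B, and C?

{4}

*her* is a pronoun, so Principle B applies: it must be free in its binding domain.
Binding domain of *her₅*: the matrix TP, whose subject is Farida₁.
*Farida₁* c-commands the pronoun within its binding domain → coindexation would violate Principle B.
*Nadia₂*: the pronoun c-commands this R-expression → coindexation would violate Principle C on *Nadia₂*.
*Zara₃*: the pronoun c-commands this R-expression → coindexation would violate Principle C on *Zara₃*.
*Ingrid₄* and the pronoun do not c-command one another → neither Principle B nor Principle C is at stake; coindexation permitted.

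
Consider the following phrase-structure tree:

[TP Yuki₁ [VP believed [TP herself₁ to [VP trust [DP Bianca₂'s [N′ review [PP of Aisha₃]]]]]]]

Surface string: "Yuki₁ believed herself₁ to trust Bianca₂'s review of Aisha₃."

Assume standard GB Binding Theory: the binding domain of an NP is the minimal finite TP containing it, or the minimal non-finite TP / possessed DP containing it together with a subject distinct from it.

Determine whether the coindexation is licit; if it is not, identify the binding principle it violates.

grammatical

The two coindexed NPs are *Yuki₁* and *herself₁*.
*herself₁* is an anaphor; its binding domain is the matrix TP, whose subject is Yuki₁. *Yuki₁* c-commands it within that domain and shares its index, so Principle A is satisfied.
*Yuki₁* is an R-expression; *herself₁* does not c-command it, and no other NP shares its index, so Principle C is satisfied.
All principles are respected.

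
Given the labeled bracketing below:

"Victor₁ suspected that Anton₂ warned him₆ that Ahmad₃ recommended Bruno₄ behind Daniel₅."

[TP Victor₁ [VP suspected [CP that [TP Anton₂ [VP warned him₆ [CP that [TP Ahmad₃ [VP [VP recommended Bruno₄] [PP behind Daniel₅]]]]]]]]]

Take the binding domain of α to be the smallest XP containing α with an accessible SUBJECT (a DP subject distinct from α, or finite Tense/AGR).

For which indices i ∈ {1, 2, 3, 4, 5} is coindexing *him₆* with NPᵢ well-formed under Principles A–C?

{1}

*him* is a pronoun, so Principle B applies: it must be free in its binding domain.
Binding domain of *him₆*: the embedded TP, whose subject is Anton₂.
*Victor₁* c-commands the pronoun but from outside its binding domain, and is not c-commanded by it → coindexation permitted.
*Anton₂* c-commands the pronoun within its binding domain → coindexation would violate Principle B.
*Ahmad₃*: the pronoun c-commands this R-expression → coindexation would violate Principle C on *Ahmad₃*.
*Bruno₄*: the pronoun c-commands this R-expression → coindexation would violate Principle C on *Bruno₄*.
*Daniel₅*: the pronoun c-commands this R-expression → coindexation would violate Principle C on *Daniel₅*.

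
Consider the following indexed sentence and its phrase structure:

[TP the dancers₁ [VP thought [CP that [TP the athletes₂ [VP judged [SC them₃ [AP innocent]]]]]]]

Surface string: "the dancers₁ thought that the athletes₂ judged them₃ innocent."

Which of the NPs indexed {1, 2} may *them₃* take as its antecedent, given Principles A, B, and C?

{1}

*them* is a pronoun, so Principle B applies: it must be free in its binding domain.
Binding domain of *them₃*: the embedded TP, whose subject is the athletes₂.
*the dancers₁* c-commands the pronoun but from outside its binding domain, and is not c-commanded by it → coindexation permitted.
*the athletes₂* c-commands the pronoun within its binding domain → coindexation would violate Principle B.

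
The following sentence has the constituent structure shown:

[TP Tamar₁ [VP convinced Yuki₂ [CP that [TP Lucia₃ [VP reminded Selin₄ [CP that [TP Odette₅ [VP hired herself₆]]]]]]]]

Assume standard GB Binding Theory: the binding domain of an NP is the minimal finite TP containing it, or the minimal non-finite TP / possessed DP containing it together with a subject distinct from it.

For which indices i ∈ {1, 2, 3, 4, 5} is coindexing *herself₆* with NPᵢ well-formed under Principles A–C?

*herself* is an anaphor, so Principle A applies: it must be bound in its binding domain.
Binding domain of *herself₆*: the embedded TP, whose subject is Odette₅.
*Tamar₁* c-commands the anaphor but is outside its binding domain → cannot satisfy Principle A.
*Yuki₂* c-commands the anaphor but is outside its binding domain → cannot satisfy Principle A.
*Lucia₃* c-commands the anaphor but is outside its binding domain → cannot satisfy Principle A.
*Selin₄* c-commands the anaphor but is outside its binding domain → cannot satisfy Principle A.
*Odette₅* c-commands the anaphor within its binding domain → licit binder.

{5}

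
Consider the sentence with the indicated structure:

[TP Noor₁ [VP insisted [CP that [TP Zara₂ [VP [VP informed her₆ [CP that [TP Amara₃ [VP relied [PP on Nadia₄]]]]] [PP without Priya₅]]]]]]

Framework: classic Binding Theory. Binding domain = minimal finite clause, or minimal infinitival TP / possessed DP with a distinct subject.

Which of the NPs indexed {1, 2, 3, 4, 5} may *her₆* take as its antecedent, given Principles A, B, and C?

{1, 5}

*her* is a pronoun, so Principle B applies: it must be free in its binding domain.
Binding domain of *her₆*: the embedded TP, whose subject is Zara₂.
*Noor₁* c-commands the pronoun but from outside its binding domain, and is not c-commanded by it → coindexation permitted.
*Zara₂* c-commands the pronoun within its binding domain → coindexation would violate Principle B.
*Amara₃*: the pronoun c-commands this R-expression → coindexation would violate Principle C on *Amara₃*.
*Nadia₄*: the pronoun c-commands this R-expression → coindexation would violate Principle C on *Nadia₄*.
*Priya₅* and the pronoun do not c-command one another → neither Principle B nor Principle C is at stake; coindexation permitted.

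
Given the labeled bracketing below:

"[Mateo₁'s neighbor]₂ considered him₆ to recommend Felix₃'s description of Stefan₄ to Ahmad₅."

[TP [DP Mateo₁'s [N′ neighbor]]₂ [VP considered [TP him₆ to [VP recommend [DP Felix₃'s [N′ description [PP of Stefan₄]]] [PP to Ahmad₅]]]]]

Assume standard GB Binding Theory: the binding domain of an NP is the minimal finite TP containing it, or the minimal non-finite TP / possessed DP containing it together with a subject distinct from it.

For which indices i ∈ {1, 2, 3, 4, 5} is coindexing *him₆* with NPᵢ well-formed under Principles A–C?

{1}

*him* is a pronoun, so Principle B applies: it must be free in its binding domain.
Binding domain of *him₆*: the matrix TP, whose subject is [Mateo₁'s neighbor]₂.
*Mateo₁* and the pronoun do not c-command one another → neither Principle B nor Principle C is at stake; coindexation permitted.
*[Mateo₁'s neighbor]₂* c-commands the pronoun within its binding domain → coindexation would violate Principle B.
*Felix₃*: the pronoun c-commands this R-expression → coindexation would violate Principle C on *Felix₃*.
*Stefan₄*: the pronoun c-commands this R-expression → coindexation would violate Principle C on *Stefan₄*.
*Ahmad₅*: the pronoun c-commands this R-expression → coindexation would violate Principle C on *Ahmad₅*.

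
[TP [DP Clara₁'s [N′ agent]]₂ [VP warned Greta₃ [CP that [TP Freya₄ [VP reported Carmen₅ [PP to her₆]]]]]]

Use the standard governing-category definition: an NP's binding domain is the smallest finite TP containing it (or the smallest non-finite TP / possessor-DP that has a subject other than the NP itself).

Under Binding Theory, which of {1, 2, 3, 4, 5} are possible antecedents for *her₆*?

*her* is a pronoun, so Principle B applies: it must be free in its binding domain.
Binding domain of *her₆*: the embedded TP, whose subject is Freya₄.
*Clara₁* and the pronoun do not c-command one another → neither Principle B nor Principle C is at stake; coindexation permitted.
*[Clara₁'s agent]₂* c-commands the pronoun but from outside its binding domain, and is not c-commanded by it → coindexation permitted.
*Greta₃* c-commands the pronoun but from outside its binding domain, and is not c-commanded by it → coindexation permitted.
*Freya₄* c-commands the pronoun within its binding domain → coindexation would violate Principle B.
*Carmen₅* c-commands the pronoun within its binding domain → coindexation would violate Principle B.

{1, 2, 3}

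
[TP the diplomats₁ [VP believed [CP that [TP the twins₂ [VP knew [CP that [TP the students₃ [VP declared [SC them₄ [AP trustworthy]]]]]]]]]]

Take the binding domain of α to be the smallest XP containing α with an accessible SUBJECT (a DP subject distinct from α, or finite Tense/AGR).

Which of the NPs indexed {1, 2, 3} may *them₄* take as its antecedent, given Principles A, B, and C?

{1, 2}

*them* is a pronoun, so Principle B applies: it must be free in its binding domain.
Binding domain of *them₄*: the embedded TP, whose subject is the students₃.
*the diplomats₁* c-commands the pronoun but from outside its binding domain, and is not c-commanded by it → coindexation permitted.
*the twins₂* c-commands the pronoun but from outside its binding domain, and is not c-commanded by it → coindexation permitted.
*the students₃* c-commands the pronoun within its binding domain → coindexation would violate Principle B.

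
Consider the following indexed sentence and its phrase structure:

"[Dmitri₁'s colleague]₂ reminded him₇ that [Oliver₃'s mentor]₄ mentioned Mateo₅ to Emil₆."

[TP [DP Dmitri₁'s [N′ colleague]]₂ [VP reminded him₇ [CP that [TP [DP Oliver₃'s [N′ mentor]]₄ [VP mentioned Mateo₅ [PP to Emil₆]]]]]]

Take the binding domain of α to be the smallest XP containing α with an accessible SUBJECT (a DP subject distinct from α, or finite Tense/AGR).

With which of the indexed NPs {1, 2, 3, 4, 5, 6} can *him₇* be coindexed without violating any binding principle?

*him* is a pronoun, so Principle B applies: it must be free in its binding domain.
Binding domain of *him₇*: the matrix TP, whose subject is [Dmitri₁'s colleague]₂.
*Dmitri₁* and the pronoun do not c-command one another → neither Principle B nor Principle C is at stake; coindexation permitted.
*[Dmitri₁'s colleague]₂* c-commands the pronoun within its binding domain → coindexation would violate Principle B.
*Oliver₃*: the pronoun c-commands this R-expression → coindexation would violate Principle C on *Oliver₃*.
*[Oliver₃'s mentor]₄*: the pronoun c-commands this R-expression → coindexation would violate Principle C on *[Oliver₃'s mentor]₄*.
*Mateo₅*: the pronoun c-commands this R-expression → coindexation would violate Principle C on *Mateo₅*.
*Emil₆*: the pronoun c-commands this R-expression → coindexation would violate Principle C on *Emil₆*.

{1}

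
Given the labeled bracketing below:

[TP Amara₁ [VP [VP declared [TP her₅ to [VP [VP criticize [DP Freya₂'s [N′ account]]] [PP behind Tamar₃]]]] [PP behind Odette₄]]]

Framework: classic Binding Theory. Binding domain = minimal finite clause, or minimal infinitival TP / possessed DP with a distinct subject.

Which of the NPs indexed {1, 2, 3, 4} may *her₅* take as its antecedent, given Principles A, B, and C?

*her* is a pronoun, so Principle B applies: it must be free in its binding domain.
Binding domain of *her₅*: the matrix TP, whose subject is Amara₁.
*Amara₁* c-commands the pronoun within its binding domain → coindexation would violate Principle B.
*Freya₂*: the pronoun c-commands this R-expression → coindexation would violate Principle C on *Freya₂*.
*Tamar₃*: the pronoun c-commands this R-expression → coindexation would violate Principle C on *Tamar₃*.
*Odette₄* and the pronoun do not c-command one another → neither Principle B nor Principle C is at stake; coindexation permitted.

{4}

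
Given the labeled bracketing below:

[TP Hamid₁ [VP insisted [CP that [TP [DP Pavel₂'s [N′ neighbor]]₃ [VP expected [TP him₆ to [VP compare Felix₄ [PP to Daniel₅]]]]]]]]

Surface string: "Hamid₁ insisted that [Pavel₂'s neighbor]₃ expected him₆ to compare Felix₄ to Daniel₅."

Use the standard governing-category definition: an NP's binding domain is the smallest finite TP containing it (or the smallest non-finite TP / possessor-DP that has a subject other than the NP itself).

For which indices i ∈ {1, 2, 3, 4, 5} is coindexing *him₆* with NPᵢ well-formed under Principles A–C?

*him* is a pronoun, so Principle B applies: it must be free in its binding domain.
Binding domain of *him₆*: the embedded TP, whose subject is [Pavel₂'s neighbor]₃.
*Hamid₁* c-commands the pronoun but from outside its binding domain, and is not c-commanded by it → coindexation permitted.
*Pavel₂* and the pronoun do not c-command one another → neither Principle B nor Principle C is at stake; coindexation permitted.
*[Pavel₂'s neighbor]₃* c-commands the pronoun within its binding domain → coindexation would violate Principle B.
*Felix₄*: the pronoun c-commands this R-expression → coindexation would violate Principle C on *Felix₄*.
*Daniel₅*: the pronoun c-commands this R-expression → coindexation would violate Principle C on *Daniel₅*.

{1, 2}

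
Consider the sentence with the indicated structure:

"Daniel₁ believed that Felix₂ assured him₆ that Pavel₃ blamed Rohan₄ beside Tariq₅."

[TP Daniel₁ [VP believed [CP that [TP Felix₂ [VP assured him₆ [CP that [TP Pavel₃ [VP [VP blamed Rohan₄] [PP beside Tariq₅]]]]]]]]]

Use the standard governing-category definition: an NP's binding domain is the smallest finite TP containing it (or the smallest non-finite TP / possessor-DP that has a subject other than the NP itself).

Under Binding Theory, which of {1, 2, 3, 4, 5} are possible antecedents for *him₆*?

{1}

*him* is a pronoun, so Principle B applies: it must be free in its binding domain.
Binding domain of *him₆*: the embedded TP, whose subject is Felix₂.
*Daniel₁* c-commands the pronoun but from outside its binding domain, and is not c-commanded by it → coindexation permitted.
*Felix₂* c-commands the pronoun within its binding domain → coindexation would violate Principle B.
*Pavel₃*: the pronoun c-commands this R-expression → coindexation would violate Principle C on *Pavel₃*.
*Rohan₄*: the pronoun c-commands this R-expression → coindexation would violate Principle C on *Rohan₄*.
*Tariq₅*: the pronoun c-commands this R-expression → coindexation would violate Principle C on *Tariq₅*.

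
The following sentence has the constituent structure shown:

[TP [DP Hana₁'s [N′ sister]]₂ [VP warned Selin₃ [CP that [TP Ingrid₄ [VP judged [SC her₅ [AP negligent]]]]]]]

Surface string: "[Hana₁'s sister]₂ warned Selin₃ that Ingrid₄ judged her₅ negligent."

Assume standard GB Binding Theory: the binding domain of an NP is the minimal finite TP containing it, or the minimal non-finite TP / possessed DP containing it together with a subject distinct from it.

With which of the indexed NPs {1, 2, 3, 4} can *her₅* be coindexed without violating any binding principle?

{1, 2, 3}

*her* is a pronoun, so Principle B applies: it must be free in its binding domain.
Binding domain of *her₅*: the embedded TP, whose subject is Ingrid₄.
*Hana₁* and the pronoun do not c-command one another → neither Principle B nor Principle C is at stake; coindexation permitted.
*[Hana₁'s sister]₂* c-commands the pronoun but from outside its binding domain, and is not c-commanded by it → coindexation permitted.
*Selin₃* c-commands the pronoun but from outside its binding domain, and is not c-commanded by it → coindexation permitted.
*Ingrid₄* c-commands the pronoun within its binding domain → coindexation would violate Principle B.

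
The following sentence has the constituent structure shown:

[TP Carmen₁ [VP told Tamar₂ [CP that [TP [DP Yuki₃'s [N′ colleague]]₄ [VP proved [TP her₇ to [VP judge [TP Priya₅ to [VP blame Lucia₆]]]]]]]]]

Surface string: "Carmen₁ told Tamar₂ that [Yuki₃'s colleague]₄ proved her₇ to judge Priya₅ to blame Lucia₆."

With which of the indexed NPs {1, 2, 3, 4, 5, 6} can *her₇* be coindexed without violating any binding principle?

{1, 2, 3}

*her* is a pronoun, so Principle B applies: it must be free in its binding domain.
Binding domain of *her₇*: the embedded TP, whose subject is [Yuki₃'s colleague]₄.
*Carmen₁* c-commands the pronoun but from outside its binding domain, and is not c-commanded by it → coindexation permitted.
*Tamar₂* c-commands the pronoun but from outside its binding domain, and is not c-commanded by it → coindexation permitted.
*Yuki₃* and the pronoun do not c-command one another → neither Principle B nor Principle C is at stake; coindexation permitted.
*[Yuki₃'s colleague]₄* c-commands the pronoun within its binding domain → coindexation would violate Principle B.
*Priya₅*: the pronoun c-commands this R-expression → coindexation would violate Principle C on *Priya₅*.
*Lucia₆*: the pronoun c-commands this R-expression → coindexation would violate Principle C on *Lucia₆*.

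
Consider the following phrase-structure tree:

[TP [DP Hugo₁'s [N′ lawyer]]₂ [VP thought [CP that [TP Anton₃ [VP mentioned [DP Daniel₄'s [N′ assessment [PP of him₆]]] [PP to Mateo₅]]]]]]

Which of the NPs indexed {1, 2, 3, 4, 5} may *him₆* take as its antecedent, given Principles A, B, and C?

{1, 2, 3, 5}

*him* is a pronoun, so Principle B applies: it must be free in its binding domain.
Binding domain of *him₆*: the possessed DP, whose subject is Daniel₄.
*Hugo₁* and the pronoun do not c-command one another → neither Principle B nor Principle C is at stake; coindexation permitted.
*[Hugo₁'s lawyer]₂* c-commands the pronoun but from outside its binding domain, and is not c-commanded by it → coindexation permitted.
*Anton₃* c-commands the pronoun but from outside its binding domain, and is not c-commanded by it → coindexation permitted.
*Daniel₄* c-commands the pronoun within its binding domain → coindexation would violate Principle B.
*Mateo₅* and the pronoun do not c-command one another → neither Principle B nor Principle C is at stake; coindexation permitted.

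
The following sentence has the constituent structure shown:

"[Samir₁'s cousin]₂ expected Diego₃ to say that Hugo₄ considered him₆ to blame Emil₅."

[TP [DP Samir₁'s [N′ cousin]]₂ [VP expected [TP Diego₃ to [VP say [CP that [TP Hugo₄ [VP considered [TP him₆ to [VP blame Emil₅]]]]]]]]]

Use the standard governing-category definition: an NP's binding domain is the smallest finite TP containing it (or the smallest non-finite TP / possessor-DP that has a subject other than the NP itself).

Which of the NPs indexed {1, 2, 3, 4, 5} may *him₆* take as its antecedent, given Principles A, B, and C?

*him* is a pronoun, so Principle B applies: it must be free in its binding domain.
Binding domain of *him₆*: the embedded TP, whose subject is Hugo₄.
*Samir₁* and the pronoun do not c-command one another → neither Principle B nor Principle C is at stake; coindexation permitted.
*[Samir₁'s cousin]₂* c-commands the pronoun but from outside its binding domain, and is not c-commanded by it → coindexation permitted.
*Diego₃* c-commands the pronoun but from outside its binding domain, and is not c-commanded by it → coindexation permitted.
*Hugo₄* c-commands the pronoun within its binding domain → coindexation would violate Principle B.
*Emil₅*: the pronoun c-commands this R-expression → coindexation would violate Principle C on *Emil₅*.

{1, 2, 3}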